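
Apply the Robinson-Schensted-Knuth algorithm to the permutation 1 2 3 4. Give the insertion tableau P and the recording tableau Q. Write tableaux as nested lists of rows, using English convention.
Insert each entry of the permutation into P by Schensted row insertion, recording in Q the position of each new cell.

Insert 1: appended to row 1. P = [[1]].
Insert 2: appended to row 1. P = [[1, 2]].
Insert 3: appended to row 1. P = [[1, 2, 3]].
Insert 4: appended to row 1. P = [[1, 2, 3, 4]].

So P = [[1, 2, 3, 4]], Q = [[1, 2, 3, 4]].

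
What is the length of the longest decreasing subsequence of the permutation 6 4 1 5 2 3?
3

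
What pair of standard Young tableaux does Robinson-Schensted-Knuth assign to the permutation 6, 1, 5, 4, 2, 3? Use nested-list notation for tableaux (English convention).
Insert each entry of the permutation into P by Schensted row insertion, recording in Q the position of each new cell.

Insert 6: appended to row 1. P = [[6]], Q = [[1]].
Insert 1: 1 bumps 6 from row 1; 6 starts row 2. P = [[1], [6]], Q = [[1], [2]].
Insert 5: appended to row 1. P = [[1, 5], [6]], Q = [[1, 3], [2]].
Insert 4: 4 bumps 5 from row 1; 5 bumps 6 from row 2; 6 starts row 3. P = [[1, 4], [5], [6]], Q = [[1, 3], [2], [4]].
Insert 2: 2 bumps 4 from row 1; 4 bumps 5 from row 2; 5 bumps 6 from row 3; 6 starts row 4. P = [[1, 2], [4], [5], [6]], Q = [[1, 3], [2], [4], [5]].
Insert 3: appended to row 1. P = [[1, 2, 3], [4], [5], [6]], Q = [[1, 3, 6], [2], [4], [5]].

So P = [[1, 2, 3], [4], [5], [6]], Q = [[1, 3, 6], [2], [4], [5]].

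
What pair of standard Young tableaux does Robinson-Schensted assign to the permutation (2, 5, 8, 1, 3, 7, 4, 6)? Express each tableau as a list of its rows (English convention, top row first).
P = [[1, 3, 4, 6], [2, 5, 7], [8]], Q = [[1, 2, 3, 8], [4, 5, 6], [7]]

Insert each entry of the permutation into P by Schensted row insertion, recording in Q the position of each new cell.

Insert 2: appended to row 1. P = [[2]], Q = [[1]].
Insert 5: appended to row 1. P = [[2, 5]], Q = [[1, 2]].
Insert 8: appended to row 1. P = [[2, 5, 8]], Q = [[1, 2, 3]].
Insert 1: 1 bumps 2 from row 1; 2 starts row 2. P = [[1, 5, 8], [2]], Q = [[1, 2, 3], [4]].
Insert 3: 3 bumps 5 from row 1; 5 appends to row 2. P = [[1, 3, 8], [2, 5]], Q = [[1, 2, 3], [4, 5]].
Insert 7: 7 bumps 8 from row 1; 8 appends to row 2. P = [[1, 3, 7], [2, 5, 8]], Q = [[1, 2, 3], [4, 5, 6]].
Insert 4: 4 bumps 7 from row 1; 7 bumps 8 from row 2; 8 starts row 3. P = [[1, 3, 4], [2, 5, 7], [8]], Q = [[1, 2, 3], [4, 5, 6], [7]].
Insert 6: appended to row 1. P = [[1, 3, 4, 6], [2, 5, 7], [8]], Q = [[1, 2, 3, 8], [4, 5, 6], [7]].

So P = [[1, 3, 4, 6], [2, 5, 7], [8]], Q = [[1, 2, 3, 8], [4, 5, 6], [7]].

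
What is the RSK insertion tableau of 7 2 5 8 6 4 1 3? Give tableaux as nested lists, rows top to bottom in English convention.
P = [[1, 3, 6], [2, 4], [5, 8], [7]]

After inserting 7: P = [[7]].
After inserting 2: P = [[2], [7]].
After inserting 5: P = [[2, 5], [7]].
After inserting 8: P = [[2, 5, 8], [7]].
After inserting 6: P = [[2, 5, 6], [7, 8]].
After inserting 4: P = [[2, 4, 6], [5, 8], [7]].
After inserting 1: P = [[1, 4, 6], [2, 8], [5], [7]].
After inserting 3: P = [[1, 3, 6], [2, 4], [5, 8], [7]].

So P = [[1, 3, 6], [2, 4], [5, 8], [7]].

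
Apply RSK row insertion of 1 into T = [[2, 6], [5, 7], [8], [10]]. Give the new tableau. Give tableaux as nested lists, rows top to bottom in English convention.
[[1, 6], [2, 7], [5], [8], [10]]

In row 1, 1 replaces 2 (the leftmost entry greater than 1); 2 is bumped to row 2. In row 2, 2 replaces 5 (the leftmost entry greater than 2); 5 is bumped to row 3. In row 3, 5 replaces 8 (the leftmost entry greater than 5); 8 is bumped to row 4. In row 4, 8 replaces 10 (the leftmost entry greater than 8); 10 is bumped to row 5. 10 starts a new row 5. The new tableau is [[1, 6], [2, 7], [5], [8], [10]].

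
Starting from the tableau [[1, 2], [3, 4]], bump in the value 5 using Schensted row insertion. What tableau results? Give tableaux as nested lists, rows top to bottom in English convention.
[[1, 2, 5], [3, 4]]

5 is larger than every entry of row 1, so it is appended to row 1. The new tableau is [[1, 2, 5], [3, 4]].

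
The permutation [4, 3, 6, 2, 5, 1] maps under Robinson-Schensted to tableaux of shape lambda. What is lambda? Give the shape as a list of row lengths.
[2, 2, 1, 1]

Row-insert each entry into an empty tableau.

After inserting 4: P = [[4]].
After inserting 3: P = [[3], [4]].
After inserting 6: P = [[3, 6], [4]].
After inserting 2: P = [[2, 6], [3], [4]].
After inserting 5: P = [[2, 5], [3, 6], [4]].
After inserting 1: P = [[1, 5], [2, 6], [3], [4]].

The final insertion tableau P = [[1, 5], [2, 6], [3], [4]] has shape [2, 2, 1, 1].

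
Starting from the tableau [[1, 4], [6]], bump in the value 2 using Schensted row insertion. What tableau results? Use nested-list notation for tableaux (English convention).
In row 1, 2 replaces 4 (the leftmost entry greater than 2); 4 is bumped to row 2. In row 2, 4 replaces 6 (the leftmost entry greater than 4); 6 is bumped to row 3. 6 starts a new row 3. The new tableau is [[1, 2], [4], [6]].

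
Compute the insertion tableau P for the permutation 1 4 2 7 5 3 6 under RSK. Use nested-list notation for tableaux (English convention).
Insert 1: appended to row 1. P = [[1]].
Insert 4: appended to row 1. P = [[1, 4]].
Insert 2: 2 bumps 4 from row 1; 4 starts row 2. P = [[1, 2], [4]].
Insert 7: appended to row 1. P = [[1, 2, 7], [4]].
Insert 5: 5 bumps 7 from row 1; 7 appends to row 2. P = [[1, 2, 5], [4, 7]].
Insert 3: 3 bumps 5 from row 1; 5 bumps 7 from row 2; 7 starts row 3. P = [[1, 2, 3], [4, 5], [7]].
Insert 6: appended to row 1. P = [[1, 2, 3, 6], [4, 5], [7]].

So P = [[1, 2, 3, 6], [4, 5], [7]].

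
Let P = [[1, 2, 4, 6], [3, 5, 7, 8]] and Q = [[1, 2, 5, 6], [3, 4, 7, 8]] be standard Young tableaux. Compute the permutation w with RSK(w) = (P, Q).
Reverse the RSK construction: for i from n down to 1, find the cell of Q containing i, remove the entry at that cell from P, and reverse-bump it up through P; the value ejected from row 1 is w(i).

Step i=8: Q has 8 at row 2, column 4; remove 8 from row 2 of P and reverse-bump: 8 enters row 1 and ejects 6. So w(8) = 6. P is now [[1, 2, 4, 8], [3, 5, 7]].
Step i=7: Q has 7 at row 2, column 3; remove 7 from row 2 of P and reverse-bump: 7 enters row 1 and ejects 4. So w(7) = 4. P is now [[1, 2, 7, 8], [3, 5]].
Step i=6: Q has 6 at row 1, column 4; remove that cell from P, ejecting 8. So w(6) = 8. P is now [[1, 2, 7], [3, 5]].
Step i=5: Q has 5 at row 1, column 3; remove that cell from P, ejecting 7. So w(5) = 7. P is now [[1, 2], [3, 5]].
Step i=4: Q has 4 at row 2, column 2; remove 5 from row 2 of P and reverse-bump: 5 enters row 1 and ejects 2. So w(4) = 2. P is now [[1, 5], [3]].
Step i=3: Q has 3 at row 2, column 1; remove 3 from row 2 of P and reverse-bump: 3 enters row 1 and ejects 1. So w(3) = 1. P is now [[3, 5]].
Step i=2: Q has 2 at row 1, column 2; remove that cell from P, ejecting 5. So w(2) = 5. P is now [[3]].
Step i=1: Q has 1 at row 1, column 1; remove that cell from P, ejecting 3. So w(1) = 3. P is now [].

So w = 3 5 1 2 7 8 4 6.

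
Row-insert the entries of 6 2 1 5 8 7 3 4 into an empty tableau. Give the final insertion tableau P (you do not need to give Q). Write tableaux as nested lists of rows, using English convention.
After inserting 6: P = [[6]].
After inserting 2: P = [[2], [6]].
After inserting 1: P = [[1], [2], [6]].
After inserting 5: P = [[1, 5], [2], [6]].
After inserting 8: P = [[1, 5, 8], [2], [6]].
After inserting 7: P = [[1, 5, 7], [2, 8], [6]].
After inserting 3: P = [[1, 3, 7], [2, 5], [6, 8]].
After inserting 4: P = [[1, 3, 4], [2, 5, 7], [6, 8]].

So P = [[1, 3, 4], [2, 5, 7], [6, 8]].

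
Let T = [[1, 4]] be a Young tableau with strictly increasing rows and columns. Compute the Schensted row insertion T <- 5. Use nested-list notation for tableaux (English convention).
[[1, 4, 5]]

5 is larger than every entry of row 1, so it is appended to row 1. The new tableau is [[1, 4, 5]].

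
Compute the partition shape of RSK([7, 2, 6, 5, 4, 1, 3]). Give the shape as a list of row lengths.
[2, 2, 1, 1, 1]

Row-insert each entry into an empty tableau.

After inserting 7: P = [[7]].
After inserting 2: P = [[2], [7]].
After inserting 6: P = [[2, 6], [7]].
After inserting 5: P = [[2, 5], [6], [7]].
After inserting 4: P = [[2, 4], [5], [6], [7]].
After inserting 1: P = [[1, 4], [2], [5], [6], [7]].
After inserting 3: P = [[1, 3], [2, 4], [5], [6], [7]].

The final insertion tableau P = [[1, 3], [2, 4], [5], [6], [7]] has shape [2, 2, 1, 1, 1].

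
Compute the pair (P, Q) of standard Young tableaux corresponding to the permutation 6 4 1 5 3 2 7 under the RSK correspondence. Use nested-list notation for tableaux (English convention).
P = [[1, 2, 7], [3, 5], [4], [6]], Q = [[1, 4, 7], [2, 5], [3], [6]]

Insert each entry of the permutation into P by Schensted row insertion, recording in Q the position of each new cell.

Insert 6: appended to row 1. P = [[6]].
Insert 4: 4 bumps 6 from row 1; 6 starts row 2. P = [[4], [6]].
Insert 1: 1 bumps 4 from row 1; 4 bumps 6 from row 2; 6 starts row 3. P = [[1], [4], [6]].
Insert 5: appended to row 1. P = [[1, 5], [4], [6]].
Insert 3: 3 bumps 5 from row 1; 5 appends to row 2. P = [[1, 3], [4, 5], [6]].
Insert 2: 2 bumps 3 from row 1; 3 bumps 4 from row 2; 4 bumps 6 from row 3; 6 starts row 4. P = [[1, 2], [3, 5], [4], [6]].
Insert 7: appended to row 1. P = [[1, 2, 7], [3, 5], [4], [6]].

So P = [[1, 2, 7], [3, 5], [4], [6]], Q = [[1, 4, 7], [2, 5], [3], [6]].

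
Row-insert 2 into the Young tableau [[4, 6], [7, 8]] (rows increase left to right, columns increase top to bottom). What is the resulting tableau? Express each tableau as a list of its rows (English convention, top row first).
In row 1, 2 replaces 4 (the leftmost entry greater than 2); 4 is bumped to row 2. In row 2, 4 replaces 7 (the leftmost entry greater than 4); 7 is bumped to row 3. 7 starts a new row 3. The new tableau is [[2, 6], [4, 8], [7]].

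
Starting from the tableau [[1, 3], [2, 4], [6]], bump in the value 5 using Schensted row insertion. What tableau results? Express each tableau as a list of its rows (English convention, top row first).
[[1, 3, 5], [2, 4], [6]]

5 is larger than every entry of row 1, so it is appended to row 1. The new tableau is [[1, 3, 5], [2, 4], [6]].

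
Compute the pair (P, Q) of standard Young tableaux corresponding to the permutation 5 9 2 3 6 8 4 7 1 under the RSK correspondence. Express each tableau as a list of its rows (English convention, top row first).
Insert each entry of the permutation into P by Schensted row insertion, recording in Q the position of each new cell.

Insert 5: appended to row 1. P = [[5]], Q = [[1]].
Insert 9: appended to row 1. P = [[5, 9]], Q = [[1, 2]].
Insert 2: 2 bumps 5 from row 1; 5 starts row 2. P = [[2, 9], [5]], Q = [[1, 2], [3]].
Insert 3: 3 bumps 9 from row 1; 9 appends to row 2. P = [[2, 3], [5, 9]], Q = [[1, 2], [3, 4]].
Insert 6: appended to row 1. P = [[2, 3, 6], [5, 9]], Q = [[1, 2, 5], [3, 4]].
Insert 8: appended to row 1. P = [[2, 3, 6, 8], [5, 9]], Q = [[1, 2, 5, 6], [3, 4]].
Insert 4: 4 bumps 6 from row 1; 6 bumps 9 from row 2; 9 starts row 3. P = [[2, 3, 4, 8], [5, 6], [9]], Q = [[1, 2, 5, 6], [3, 4], [7]].
Insert 7: 7 bumps 8 from row 1; 8 appends to row 2. P = [[2, 3, 4, 7], [5, 6, 8], [9]], Q = [[1, 2, 5, 6], [3, 4, 8], [7]].
Insert 1: 1 bumps 2 from row 1; 2 bumps 5 from row 2; 5 bumps 9 from row 3; 9 starts row 4. P = [[1, 3, 4, 7], [2, 6, 8], [5], [9]], Q = [[1, 2, 5, 6], [3, 4, 8], [7], [9]].

So P = [[1, 3, 4, 7], [2, 6, 8], [5], [9]], Q = [[1, 2, 5, 6], [3, 4, 8], [7], [9]].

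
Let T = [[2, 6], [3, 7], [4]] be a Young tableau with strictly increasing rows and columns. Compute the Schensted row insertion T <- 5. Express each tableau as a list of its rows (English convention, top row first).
In row 1, 5 replaces 6 (the leftmost entry greater than 5); 6 is bumped to row 2. In row 2, 6 replaces 7 (the leftmost entry greater than 6); 7 is bumped to row 3. 7 is appended to row 3. The new tableau is [[2, 5], [3, 6], [4, 7]].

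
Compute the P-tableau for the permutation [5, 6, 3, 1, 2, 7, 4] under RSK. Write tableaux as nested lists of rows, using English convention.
P = [[1, 2, 4], [3, 6, 7], [5]]

Insert 5: appended to row 1. P = [[5]].
Insert 6: appended to row 1. P = [[5, 6]].
Insert 3: 3 bumps 5 from row 1; 5 starts row 2. P = [[3, 6], [5]].
Insert 1: 1 bumps 3 from row 1; 3 bumps 5 from row 2; 5 starts row 3. P = [[1, 6], [3], [5]].
Insert 2: 2 bumps 6 from row 1; 6 appends to row 2. P = [[1, 2], [3, 6], [5]].
Insert 7: appended to row 1. P = [[1, 2, 7], [3, 6], [5]].
Insert 4: 4 bumps 7 from row 1; 7 appends to row 2. P = [[1, 2, 4], [3, 6, 7], [5]].

So P = [[1, 2, 4], [3, 6, 7], [5]].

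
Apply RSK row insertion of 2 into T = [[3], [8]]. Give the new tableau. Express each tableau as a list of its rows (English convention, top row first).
[[2], [3], [8]]

In row 1, 2 replaces 3 (the leftmost entry greater than 2); 3 is bumped to row 2. In row 2, 3 replaces 8 (the leftmost entry greater than 3); 8 is bumped to row 3. 8 starts a new row 3. The new tableau is [[2], [3], [8]].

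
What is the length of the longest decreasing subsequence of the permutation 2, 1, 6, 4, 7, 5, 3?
3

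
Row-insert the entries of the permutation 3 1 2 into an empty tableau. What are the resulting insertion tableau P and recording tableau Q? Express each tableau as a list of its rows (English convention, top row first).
Insert each entry of the permutation into P by Schensted row insertion, recording in Q the position of each new cell.

Insert 3: appended to row 1. P = [[3]].
Insert 1: 1 bumps 3 from row 1; 3 starts row 2. P = [[1], [3]].
Insert 2: appended to row 1. P = [[1, 2], [3]].

So P = [[1, 2], [3]], Q = [[1, 3], [2]].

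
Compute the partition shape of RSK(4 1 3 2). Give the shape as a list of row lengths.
RSK row insertion gives P = [[1, 2], [3], [4]], which has shape [2, 1, 1].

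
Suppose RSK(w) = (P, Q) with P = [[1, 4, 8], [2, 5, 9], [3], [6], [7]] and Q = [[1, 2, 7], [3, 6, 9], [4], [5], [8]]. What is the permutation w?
3 7 6 5 2 4 9 1 8

Reverse the RSK construction: for i from n down to 1, find the cell of Q containing i, remove the entry at that cell from P, and reverse-bump it up through P; the value ejected from row 1 is w(i).

Step i=9: Q has 9 at row 2, column 3; remove 9 from row 2 of P and reverse-bump: 9 enters row 1 and ejects 8. So w(9) = 8. P is now [[1, 4, 9], [2, 5], [3], [6], [7]].
Step i=8: Q has 8 at row 5, column 1; remove 7 from row 5 of P and reverse-bump: 7 enters row 4 and ejects 6; 6 enters row 3 and ejects 3; 3 enters row 2 and ejects 2; 2 enters row 1 and ejects 1. So w(8) = 1. P is now [[2, 4, 9], [3, 5], [6], [7]].
Step i=7: Q has 7 at row 1, column 3; remove that cell from P, ejecting 9. So w(7) = 9. P is now [[2, 4], [3, 5], [6], [7]].
Step i=6: Q has 6 at row 2, column 2; remove 5 from row 2 of P and reverse-bump: 5 enters row 1 and ejects 4. So w(6) = 4. P is now [[2, 5], [3], [6], [7]].
Step i=5: Q has 5 at row 4, column 1; remove 7 from row 4 of P and reverse-bump: 7 enters row 3 and ejects 6; 6 enters row 2 and ejects 3; 3 enters row 1 and ejects 2. So w(5) = 2. P is now [[3, 5], [6], [7]].
Step i=4: Q has 4 at row 3, column 1; remove 7 from row 3 of P and reverse-bump: 7 enters row 2 and ejects 6; 6 enters row 1 and ejects 5. So w(4) = 5. P is now [[3, 6], [7]].
Step i=3: Q has 3 at row 2, column 1; remove 7 from row 2 of P and reverse-bump: 7 enters row 1 and ejects 6. So w(3) = 6. P is now [[3, 7]].
Step i=2: Q has 2 at row 1, column 2; remove that cell from P, ejecting 7. So w(2) = 7. P is now [[3]].
Step i=1: Q has 1 at row 1, column 1; remove that cell from P, ejecting 3. So w(1) = 3. P is now [].

So w = 3 7 6 5 2 4 9 1 8.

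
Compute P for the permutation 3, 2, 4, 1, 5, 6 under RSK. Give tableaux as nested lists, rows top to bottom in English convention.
P = [[1, 4, 5, 6], [2], [3]]

Insert 3: appended to row 1. P = [[3]].
Insert 2: 2 bumps 3 from row 1; 3 starts row 2. P = [[2], [3]].
Insert 4: appended to row 1. P = [[2, 4], [3]].
Insert 1: 1 bumps 2 from row 1; 2 bumps 3 from row 2; 3 starts row 3. P = [[1, 4], [2], [3]].
Insert 5: appended to row 1. P = [[1, 4, 5], [2], [3]].
Insert 6: appended to row 1. P = [[1, 4, 5, 6], [2], [3]].

So P = [[1, 4, 5, 6], [2], [3]].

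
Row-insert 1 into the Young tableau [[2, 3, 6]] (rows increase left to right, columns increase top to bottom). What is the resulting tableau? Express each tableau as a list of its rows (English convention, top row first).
[[1, 3, 6], [2]]

In row 1, 1 replaces 2 (the leftmost entry greater than 1); 2 is bumped to row 2. 2 starts a new row 2. The new tableau is [[1, 3, 6], [2]].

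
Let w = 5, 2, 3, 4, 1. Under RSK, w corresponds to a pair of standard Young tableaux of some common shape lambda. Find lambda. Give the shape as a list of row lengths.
RSK row insertion gives P = [[1, 3, 4], [2], [5]], which has shape [3, 1, 1].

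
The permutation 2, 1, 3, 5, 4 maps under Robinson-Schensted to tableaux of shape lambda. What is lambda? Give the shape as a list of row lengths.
[3, 2]

Row-insert each entry into an empty tableau.

After inserting 2: P = [[2]].
After inserting 1: P = [[1], [2]].
After inserting 3: P = [[1, 3], [2]].
After inserting 5: P = [[1, 3, 5], [2]].
After inserting 4: P = [[1, 3, 4], [2, 5]].

The final insertion tableau P = [[1, 3, 4], [2, 5]] has shape [3, 2].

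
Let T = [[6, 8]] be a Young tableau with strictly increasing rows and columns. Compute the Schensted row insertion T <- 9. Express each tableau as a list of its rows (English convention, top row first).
[[6, 8, 9]]

9 is larger than every entry of row 1, so it is appended to row 1. The new tableau is [[6, 8, 9]].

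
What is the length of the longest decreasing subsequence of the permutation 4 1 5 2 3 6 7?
2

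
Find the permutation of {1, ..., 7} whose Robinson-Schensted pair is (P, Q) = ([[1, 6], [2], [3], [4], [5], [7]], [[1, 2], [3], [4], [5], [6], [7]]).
Reverse the RSK construction: for i from n down to 1, find the cell of Q containing i, remove the entry at that cell from P, and reverse-bump it up through P; the value ejected from row 1 is w(i).

Step i=7: Q has 7 at row 6, column 1; remove 7 from row 6 of P and reverse-bump: 7 enters row 5 and ejects 5; 5 enters row 4 and ejects 4; 4 enters row 3 and ejects 3; 3 enters row 2 and ejects 2; 2 enters row 1 and ejects 1. So w(7) = 1. P is now [[2, 6], [3], [4], [5], [7]].
Step i=6: Q has 6 at row 5, column 1; remove 7 from row 5 of P and reverse-bump: 7 enters row 4 and ejects 5; 5 enters row 3 and ejects 4; 4 enters row 2 and ejects 3; 3 enters row 1 and ejects 2. So w(6) = 2. P is now [[3, 6], [4], [5], [7]].
Step i=5: Q has 5 at row 4, column 1; remove 7 from row 4 of P and reverse-bump: 7 enters row 3 and ejects 5; 5 enters row 2 and ejects 4; 4 enters row 1 and ejects 3. So w(5) = 3. P is now [[4, 6], [5], [7]].
Step i=4: Q has 4 at row 3, column 1; remove 7 from row 3 of P and reverse-bump: 7 enters row 2 and ejects 5; 5 enters row 1 and ejects 4. So w(4) = 4. P is now [[5, 6], [7]].
Step i=3: Q has 3 at row 2, column 1; remove 7 from row 2 of P and reverse-bump: 7 enters row 1 and ejects 6. So w(3) = 6. P is now [[5, 7]].
Step i=2: Q has 2 at row 1, column 2; remove that cell from P, ejecting 7. So w(2) = 7. P is now [[5]].
Step i=1: Q has 1 at row 1, column 1; remove that cell from P, ejecting 5. So w(1) = 5. P is now [].

So w = 5 7 6 4 3 2 1.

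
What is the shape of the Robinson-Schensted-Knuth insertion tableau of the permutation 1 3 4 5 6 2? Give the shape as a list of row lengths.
Row-insert each entry into an empty tableau.

After inserting 1: P = [[1]].
After inserting 3: P = [[1, 3]].
After inserting 4: P = [[1, 3, 4]].
After inserting 5: P = [[1, 3, 4, 5]].
After inserting 6: P = [[1, 3, 4, 5, 6]].
After inserting 2: P = [[1, 2, 4, 5, 6], [3]].

The final insertion tableau P = [[1, 2, 4, 5, 6], [3]] has shape [5, 1].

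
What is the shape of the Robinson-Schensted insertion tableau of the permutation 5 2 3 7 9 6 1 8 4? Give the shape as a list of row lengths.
Row-insert each entry into an empty tableau.

After inserting 5: P = [[5]].
After inserting 2: P = [[2], [5]].
After inserting 3: P = [[2, 3], [5]].
After inserting 7: P = [[2, 3, 7], [5]].
After inserting 9: P = [[2, 3, 7, 9], [5]].
After inserting 6: P = [[2, 3, 6, 9], [5, 7]].
After inserting 1: P = [[1, 3, 6, 9], [2, 7], [5]].
After inserting 8: P = [[1, 3, 6, 8], [2, 7, 9], [5]].
After inserting 4: P = [[1, 3, 4, 8], [2, 6, 9], [5, 7]].

The final insertion tableau P = [[1, 3, 4, 8], [2, 6, 9], [5, 7]] has shape [4, 3, 2].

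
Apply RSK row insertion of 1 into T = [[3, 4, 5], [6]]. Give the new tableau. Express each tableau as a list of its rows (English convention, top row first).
In row 1, 1 replaces 3 (the leftmost entry greater than 1); 3 is bumped to row 2. In row 2, 3 replaces 6 (the leftmost entry greater than 3); 6 is bumped to row 3. 6 starts a new row 3. The new tableau is [[1, 4, 5], [3], [6]].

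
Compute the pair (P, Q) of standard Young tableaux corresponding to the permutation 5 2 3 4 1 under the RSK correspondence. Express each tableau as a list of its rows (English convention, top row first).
Insert each entry of the permutation into P by Schensted row insertion, recording in Q the position of each new cell.

Insert 5: appended to row 1. P = [[5]].
Insert 2: 2 bumps 5 from row 1; 5 starts row 2. P = [[2], [5]].
Insert 3: appended to row 1. P = [[2, 3], [5]].
Insert 4: appended to row 1. P = [[2, 3, 4], [5]].
Insert 1: 1 bumps 2 from row 1; 2 bumps 5 from row 2; 5 starts row 3. P = [[1, 3, 4], [2], [5]].

So P = [[1, 3, 4], [2], [5]], Q = [[1, 3, 4], [2], [5]].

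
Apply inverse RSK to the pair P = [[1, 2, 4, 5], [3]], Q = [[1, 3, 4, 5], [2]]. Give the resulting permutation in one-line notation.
Reverse the RSK construction: for i from n down to 1, find the cell of Q containing i, remove the entry at that cell from P, and reverse-bump it up through P; the value ejected from row 1 is w(i).

Step i=5: Q has 5 at row 1, column 4; remove that cell from P, ejecting 5. So w(5) = 5. P is now [[1, 2, 4], [3]].
Step i=4: Q has 4 at row 1, column 3; remove that cell from P, ejecting 4. So w(4) = 4. P is now [[1, 2], [3]].
Step i=3: Q has 3 at row 1, column 2; remove that cell from P, ejecting 2. So w(3) = 2. P is now [[1], [3]].
Step i=2: Q has 2 at row 2, column 1; remove 3 from row 2 of P and reverse-bump: 3 enters row 1 and ejects 1. So w(2) = 1. P is now [[3]].
Step i=1: Q has 1 at row 1, column 1; remove that cell from P, ejecting 3. So w(1) = 3. P is now [].

So w = 3 1 2 4 5.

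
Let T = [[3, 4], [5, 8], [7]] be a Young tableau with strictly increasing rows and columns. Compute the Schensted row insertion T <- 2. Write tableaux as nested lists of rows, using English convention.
[[2, 4], [3, 8], [5], [7]]

In row 1, 2 replaces 3 (the leftmost entry greater than 2); 3 is bumped to row 2. In row 2, 3 replaces 5 (the leftmost entry greater than 3); 5 is bumped to row 3. In row 3, 5 replaces 7 (the leftmost entry greater than 5); 7 is bumped to row 4. 7 starts a new row 4. The new tableau is [[2, 4], [3, 8], [5], [7]].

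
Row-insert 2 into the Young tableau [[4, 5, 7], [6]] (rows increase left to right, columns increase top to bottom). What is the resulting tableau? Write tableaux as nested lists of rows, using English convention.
[[2, 5, 7], [4], [6]]

In row 1, 2 replaces 4 (the leftmost entry greater than 2); 4 is bumped to row 2. In row 2, 4 replaces 6 (the leftmost entry greater than 4); 6 is bumped to row 3. 6 starts a new row 3. The new tableau is [[2, 5, 7], [4], [6]].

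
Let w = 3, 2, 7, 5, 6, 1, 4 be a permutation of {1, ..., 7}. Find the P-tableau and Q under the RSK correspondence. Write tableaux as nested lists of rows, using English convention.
Insert each entry of the permutation into P by Schensted row insertion, recording in Q the position of each new cell.

Insert 3: appended to row 1. P = [[3]], Q = [[1]].
Insert 2: 2 bumps 3 from row 1; 3 starts row 2. P = [[2], [3]], Q = [[1], [2]].
Insert 7: appended to row 1. P = [[2, 7], [3]], Q = [[1, 3], [2]].
Insert 5: 5 bumps 7 from row 1; 7 appends to row 2. P = [[2, 5], [3, 7]], Q = [[1, 3], [2, 4]].
Insert 6: appended to row 1. P = [[2, 5, 6], [3, 7]], Q = [[1, 3, 5], [2, 4]].
Insert 1: 1 bumps 2 from row 1; 2 bumps 3 from row 2; 3 starts row 3. P = [[1, 5, 6], [2, 7], [3]], Q = [[1, 3, 5], [2, 4], [6]].
Insert 4: 4 bumps 5 from row 1; 5 bumps 7 from row 2; 7 appends to row 3. P = [[1, 4, 6], [2, 5], [3, 7]], Q = [[1, 3, 5], [2, 4], [6, 7]].

So P = [[1, 4, 6], [2, 5], [3, 7]], Q = [[1, 3, 5], [2, 4], [6, 7]].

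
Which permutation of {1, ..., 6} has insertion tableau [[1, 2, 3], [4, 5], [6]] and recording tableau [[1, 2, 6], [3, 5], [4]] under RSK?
Reverse the RSK construction: for i from n down to 1, find the cell of Q containing i, remove the entry at that cell from P, and reverse-bump it up through P; the value ejected from row 1 is w(i).

Step i=6: Q has 6 at row 1, column 3; remove that cell from P, ejecting 3. So w(6) = 3. P is now [[1, 2], [4, 5], [6]].
Step i=5: Q has 5 at row 2, column 2; remove 5 from row 2 of P and reverse-bump: 5 enters row 1 and ejects 2. So w(5) = 2. P is now [[1, 5], [4], [6]].
Step i=4: Q has 4 at row 3, column 1; remove 6 from row 3 of P and reverse-bump: 6 enters row 2 and ejects 4; 4 enters row 1 and ejects 1. So w(4) = 1. P is now [[4, 5], [6]].
Step i=3: Q has 3 at row 2, column 1; remove 6 from row 2 of P and reverse-bump: 6 enters row 1 and ejects 5. So w(3) = 5. P is now [[4, 6]].
Step i=2: Q has 2 at row 1, column 2; remove that cell from P, ejecting 6. So w(2) = 6. P is now [[4]].
Step i=1: Q has 1 at row 1, column 1; remove that cell from P, ejecting 4. So w(1) = 4. P is now [].

So w = 4 6 5 1 2 3.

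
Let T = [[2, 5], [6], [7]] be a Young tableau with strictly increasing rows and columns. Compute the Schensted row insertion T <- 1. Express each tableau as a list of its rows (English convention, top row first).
[[1, 5], [2], [6], [7]]

In row 1, 1 replaces 2 (the leftmost entry greater than 1); 2 is bumped to row 2. In row 2, 2 replaces 6 (the leftmost entry greater than 2); 6 is bumped to row 3. In row 3, 6 replaces 7 (the leftmost entry greater than 6); 7 is bumped to row 4. 7 starts a new row 4. The new tableau is [[1, 5], [2], [6], [7]].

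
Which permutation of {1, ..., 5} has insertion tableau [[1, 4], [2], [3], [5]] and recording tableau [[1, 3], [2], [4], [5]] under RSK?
5 3 4 2 1

Reverse the RSK construction: for i from n down to 1, find the cell of Q containing i, remove the entry at that cell from P, and reverse-bump it up through P; the value ejected from row 1 is w(i).

Step i=5: Q has 5 at row 4, column 1; remove 5 from row 4 of P and reverse-bump: 5 enters row 3 and ejects 3; 3 enters row 2 and ejects 2; 2 enters row 1 and ejects 1. So w(5) = 1. P is now [[2, 4], [3], [5]].
Step i=4: Q has 4 at row 3, column 1; remove 5 from row 3 of P and reverse-bump: 5 enters row 2 and ejects 3; 3 enters row 1 and ejects 2. So w(4) = 2. P is now [[3, 4], [5]].
Step i=3: Q has 3 at row 1, column 2; remove that cell from P, ejecting 4. So w(3) = 4. P is now [[3], [5]].
Step i=2: Q has 2 at row 2, column 1; remove 5 from row 2 of P and reverse-bump: 5 enters row 1 and ejects 3. So w(2) = 3. P is now [[5]].
Step i=1: Q has 1 at row 1, column 1; remove that cell from P, ejecting 5. So w(1) = 5. P is now [].

So w = 5 3 4 2 1.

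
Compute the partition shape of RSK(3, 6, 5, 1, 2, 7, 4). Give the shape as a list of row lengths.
Row-insert each entry into an empty tableau.

After inserting 3: P = [[3]].
After inserting 6: P = [[3, 6]].
After inserting 5: P = [[3, 5], [6]].
After inserting 1: P = [[1, 5], [3], [6]].
After inserting 2: P = [[1, 2], [3, 5], [6]].
After inserting 7: P = [[1, 2, 7], [3, 5], [6]].
After inserting 4: P = [[1, 2, 4], [3, 5, 7], [6]].

The final insertion tableau P = [[1, 2, 4], [3, 5, 7], [6]] has shape [3, 3, 1].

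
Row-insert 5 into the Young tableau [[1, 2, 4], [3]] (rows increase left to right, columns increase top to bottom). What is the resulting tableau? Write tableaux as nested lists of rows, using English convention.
[[1, 2, 4, 5], [3]]

5 is larger than every entry of row 1, so it is appended to row 1. The new tableau is [[1, 2, 4, 5], [3]].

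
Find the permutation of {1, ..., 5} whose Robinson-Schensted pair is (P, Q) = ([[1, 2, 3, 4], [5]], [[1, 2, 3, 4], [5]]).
Reverse the RSK construction: for i from n down to 1, find the cell of Q containing i, remove the entry at that cell from P, and reverse-bump it up through P; the value ejected from row 1 is w(i).

Step i=5: Q has 5 at row 2, column 1; remove 5 from row 2 of P and reverse-bump: 5 enters row 1 and ejects 4. So w(5) = 4. P is now [[1, 2, 3, 5]].
Step i=4: Q has 4 at row 1, column 4; remove that cell from P, ejecting 5. So w(4) = 5. P is now [[1, 2, 3]].
Step i=3: Q has 3 at row 1, column 3; remove that cell from P, ejecting 3. So w(3) = 3. P is now [[1, 2]].
Step i=2: Q has 2 at row 1, column 2; remove that cell from P, ejecting 2. So w(2) = 2. P is now [[1]].
Step i=1: Q has 1 at row 1, column 1; remove that cell from P, ejecting 1. So w(1) = 1. P is now [].

So w = 1 2 3 5 4.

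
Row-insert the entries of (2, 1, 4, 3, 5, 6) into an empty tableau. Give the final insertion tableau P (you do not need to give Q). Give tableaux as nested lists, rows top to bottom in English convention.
Insert 2: appended to row 1. P = [[2]].
Insert 1: 1 bumps 2 from row 1; 2 starts row 2. P = [[1], [2]].
Insert 4: appended to row 1. P = [[1, 4], [2]].
Insert 3: 3 bumps 4 from row 1; 4 appends to row 2. P = [[1, 3], [2, 4]].
Insert 5: appended to row 1. P = [[1, 3, 5], [2, 4]].
Insert 6: appended to row 1. P = [[1, 3, 5, 6], [2, 4]].

So P = [[1, 3, 5, 6], [2, 4]].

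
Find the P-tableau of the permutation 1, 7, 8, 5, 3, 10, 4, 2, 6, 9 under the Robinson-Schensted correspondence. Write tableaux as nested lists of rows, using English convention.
P = [[1, 2, 4, 6, 9], [3, 8, 10], [5], [7]]

After inserting 1: P = [[1]].
After inserting 7: P = [[1, 7]].
After inserting 8: P = [[1, 7, 8]].
After inserting 5: P = [[1, 5, 8], [7]].
After inserting 3: P = [[1, 3, 8], [5], [7]].
After inserting 10: P = [[1, 3, 8, 10], [5], [7]].
After inserting 4: P = [[1, 3, 4, 10], [5, 8], [7]].
After inserting 2: P = [[1, 2, 4, 10], [3, 8], [5], [7]].
After inserting 6: P = [[1, 2, 4, 6], [3, 8, 10], [5], [7]].
After inserting 9: P = [[1, 2, 4, 6, 9], [3, 8, 10], [5], [7]].

So P = [[1, 2, 4, 6, 9], [3, 8, 10], [5], [7]].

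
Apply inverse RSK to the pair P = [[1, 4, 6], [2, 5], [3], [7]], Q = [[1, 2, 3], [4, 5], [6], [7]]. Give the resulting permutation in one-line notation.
3 5 7 2 6 4 1

Reverse the RSK construction: for i from n down to 1, find the cell of Q containing i, remove the entry at that cell from P, and reverse-bump it up through P; the value ejected from row 1 is w(i).

Step i=7: Q has 7 at row 4, column 1; remove 7 from row 4 of P and reverse-bump: 7 enters row 3 and ejects 3; 3 enters row 2 and ejects 2; 2 enters row 1 and ejects 1. So w(7) = 1. P is now [[2, 4, 6], [3, 5], [7]].
Step i=6: Q has 6 at row 3, column 1; remove 7 from row 3 of P and reverse-bump: 7 enters row 2 and ejects 5; 5 enters row 1 and ejects 4. So w(6) = 4. P is now [[2, 5, 6], [3, 7]].
Step i=5: Q has 5 at row 2, column 2; remove 7 from row 2 of P and reverse-bump: 7 enters row 1 and ejects 6. So w(5) = 6. P is now [[2, 5, 7], [3]].
Step i=4: Q has 4 at row 2, column 1; remove 3 from row 2 of P and reverse-bump: 3 enters row 1 and ejects 2. So w(4) = 2. P is now [[3, 5, 7]].
Step i=3: Q has 3 at row 1, column 3; remove that cell from P, ejecting 7. So w(3) = 7. P is now [[3, 5]].
Step i=2: Q has 2 at row 1, column 2; remove that cell from P, ejecting 5. So w(2) = 5. P is now [[3]].
Step i=1: Q has 1 at row 1, column 1; remove that cell from P, ejecting 3. So w(1) = 3. P is now [].

So w = 3 5 7 2 6 4 1.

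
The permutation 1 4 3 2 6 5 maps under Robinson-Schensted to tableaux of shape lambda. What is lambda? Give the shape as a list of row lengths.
Row-insert each entry into an empty tableau.

After inserting 1: P = [[1]].
After inserting 4: P = [[1, 4]].
After inserting 3: P = [[1, 3], [4]].
After inserting 2: P = [[1, 2], [3], [4]].
After inserting 6: P = [[1, 2, 6], [3], [4]].
After inserting 5: P = [[1, 2, 5], [3, 6], [4]].

The final insertion tableau P = [[1, 2, 5], [3, 6], [4]] has shape [3, 2, 1].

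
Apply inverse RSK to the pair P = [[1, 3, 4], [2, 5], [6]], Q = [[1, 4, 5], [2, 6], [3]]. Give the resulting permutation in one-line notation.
6 2 1 3 5 4

Reverse the RSK construction: for i from n down to 1, find the cell of Q containing i, remove the entry at that cell from P, and reverse-bump it up through P; the value ejected from row 1 is w(i).

Step i=6: Q has 6 at row 2, column 2; remove 5 from row 2 of P and reverse-bump: 5 enters row 1 and ejects 4. So w(6) = 4. P is now [[1, 3, 5], [2], [6]].
Step i=5: Q has 5 at row 1, column 3; remove that cell from P, ejecting 5. So w(5) = 5. P is now [[1, 3], [2], [6]].
Step i=4: Q has 4 at row 1, column 2; remove that cell from P, ejecting 3. So w(4) = 3. P is now [[1], [2], [6]].
Step i=3: Q has 3 at row 3, column 1; remove 6 from row 3 of P and reverse-bump: 6 enters row 2 and ejects 2; 2 enters row 1 and ejects 1. So w(3) = 1. P is now [[2], [6]].
Step i=2: Q has 2 at row 2, column 1; remove 6 from row 2 of P and reverse-bump: 6 enters row 1 and ejects 2. So w(2) = 2. P is now [[6]].
Step i=1: Q has 1 at row 1, column 1; remove that cell from P, ejecting 6. So w(1) = 6. P is now [].

So w = 6 2 1 3 5 4.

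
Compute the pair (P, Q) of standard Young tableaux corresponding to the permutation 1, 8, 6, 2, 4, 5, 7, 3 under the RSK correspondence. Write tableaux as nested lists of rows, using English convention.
Insert each entry of the permutation into P by Schensted row insertion, recording in Q the position of each new cell.

Insert 1: appended to row 1. P = [[1]].
Insert 8: appended to row 1. P = [[1, 8]].
Insert 6: 6 bumps 8 from row 1; 8 starts row 2. P = [[1, 6], [8]].
Insert 2: 2 bumps 6 from row 1; 6 bumps 8 from row 2; 8 starts row 3. P = [[1, 2], [6], [8]].
Insert 4: appended to row 1. P = [[1, 2, 4], [6], [8]].
Insert 5: appended to row 1. P = [[1, 2, 4, 5], [6], [8]].
Insert 7: appended to row 1. P = [[1, 2, 4, 5, 7], [6], [8]].
Insert 3: 3 bumps 4 from row 1; 4 bumps 6 from row 2; 6 bumps 8 from row 3; 8 starts row 4. P = [[1, 2, 3, 5, 7], [4], [6], [8]].

So P = [[1, 2, 3, 5, 7], [4], [6], [8]], Q = [[1, 2, 5, 6, 7], [3], [4], [8]].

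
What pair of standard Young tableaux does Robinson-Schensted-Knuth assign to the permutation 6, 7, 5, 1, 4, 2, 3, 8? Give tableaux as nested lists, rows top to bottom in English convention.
Insert each entry of the permutation into P by Schensted row insertion, recording in Q the position of each new cell.

After inserting 6: P = [[6]].
After inserting 7: P = [[6, 7]].
After inserting 5: P = [[5, 7], [6]].
After inserting 1: P = [[1, 7], [5], [6]].
After inserting 4: P = [[1, 4], [5, 7], [6]].
After inserting 2: P = [[1, 2], [4, 7], [5], [6]].
After inserting 3: P = [[1, 2, 3], [4, 7], [5], [6]].
After inserting 8: P = [[1, 2, 3, 8], [4, 7], [5], [6]].

So P = [[1, 2, 3, 8], [4, 7], [5], [6]], Q = [[1, 2, 7, 8], [3, 5], [4], [6]].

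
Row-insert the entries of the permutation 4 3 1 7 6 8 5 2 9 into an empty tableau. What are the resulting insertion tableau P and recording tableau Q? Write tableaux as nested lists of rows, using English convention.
Insert each entry of the permutation into P by Schensted row insertion, recording in Q the position of each new cell.

After inserting 4: P = [[4]].
After inserting 3: P = [[3], [4]].
After inserting 1: P = [[1], [3], [4]].
After inserting 7: P = [[1, 7], [3], [4]].
After inserting 6: P = [[1, 6], [3, 7], [4]].
After inserting 8: P = [[1, 6, 8], [3, 7], [4]].
After inserting 5: P = [[1, 5, 8], [3, 6], [4, 7]].
After inserting 2: P = [[1, 2, 8], [3, 5], [4, 6], [7]].
After inserting 9: P = [[1, 2, 8, 9], [3, 5], [4, 6], [7]].

So P = [[1, 2, 8, 9], [3, 5], [4, 6], [7]], Q = [[1, 4, 6, 9], [2, 5], [3, 7], [8]].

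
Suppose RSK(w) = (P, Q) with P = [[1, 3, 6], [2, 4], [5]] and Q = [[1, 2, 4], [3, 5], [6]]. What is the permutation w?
2 5 1 6 4 3

Reverse the RSK construction: for i from n down to 1, find the cell of Q containing i, remove the entry at that cell from P, and reverse-bump it up through P; the value ejected from row 1 is w(i).

Step i=6: Q has 6 at row 3, column 1; remove 5 from row 3 of P and reverse-bump: 5 enters row 2 and ejects 4; 4 enters row 1 and ejects 3. So w(6) = 3. P is now [[1, 4, 6], [2, 5]].
Step i=5: Q has 5 at row 2, column 2; remove 5 from row 2 of P and reverse-bump: 5 enters row 1 and ejects 4. So w(5) = 4. P is now [[1, 5, 6], [2]].
Step i=4: Q has 4 at row 1, column 3; remove that cell from P, ejecting 6. So w(4) = 6. P is now [[1, 5], [2]].
Step i=3: Q has 3 at row 2, column 1; remove 2 from row 2 of P and reverse-bump: 2 enters row 1 and ejects 1. So w(3) = 1. P is now [[2, 5]].
Step i=2: Q has 2 at row 1, column 2; remove that cell from P, ejecting 5. So w(2) = 5. P is now [[2]].
Step i=1: Q has 1 at row 1, column 1; remove that cell from P, ejecting 2. So w(1) = 2. P is now [].

So w = 2 5 1 6 4 3.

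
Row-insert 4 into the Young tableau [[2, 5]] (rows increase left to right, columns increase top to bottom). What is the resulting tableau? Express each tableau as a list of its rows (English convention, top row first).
In row 1, 4 replaces 5 (the leftmost entry greater than 4); 5 is bumped to row 2. 5 starts a new row 2. The new tableau is [[2, 4], [5]].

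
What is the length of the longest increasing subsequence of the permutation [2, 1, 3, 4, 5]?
4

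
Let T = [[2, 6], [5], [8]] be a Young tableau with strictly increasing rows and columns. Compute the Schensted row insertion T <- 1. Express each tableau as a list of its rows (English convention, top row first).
In row 1, 1 replaces 2 (the leftmost entry greater than 1); 2 is bumped to row 2. In row 2, 2 replaces 5 (the leftmost entry greater than 2); 5 is bumped to row 3. In row 3, 5 replaces 8 (the leftmost entry greater than 5); 8 is bumped to row 4. 8 starts a new row 4. The new tableau is [[1, 6], [2], [5], [8]].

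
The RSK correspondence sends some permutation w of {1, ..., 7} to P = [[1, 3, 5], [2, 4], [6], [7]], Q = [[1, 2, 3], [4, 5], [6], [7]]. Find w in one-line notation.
Reverse the RSK construction: for i from n down to 1, find the cell of Q containing i, remove the entry at that cell from P, and reverse-bump it up through P; the value ejected from row 1 is w(i).

Step i=7: Q has 7 at row 4, column 1; remove 7 from row 4 of P and reverse-bump: 7 enters row 3 and ejects 6; 6 enters row 2 and ejects 4; 4 enters row 1 and ejects 3. So w(7) = 3. P is now [[1, 4, 5], [2, 6], [7]].
Step i=6: Q has 6 at row 3, column 1; remove 7 from row 3 of P and reverse-bump: 7 enters row 2 and ejects 6; 6 enters row 1 and ejects 5. So w(6) = 5. P is now [[1, 4, 6], [2, 7]].
Step i=5: Q has 5 at row 2, column 2; remove 7 from row 2 of P and reverse-bump: 7 enters row 1 and ejects 6. So w(5) = 6. P is now [[1, 4, 7], [2]].
Step i=4: Q has 4 at row 2, column 1; remove 2 from row 2 of P and reverse-bump: 2 enters row 1 and ejects 1. So w(4) = 1. P is now [[2, 4, 7]].
Step i=3: Q has 3 at row 1, column 3; remove that cell from P, ejecting 7. So w(3) = 7. P is now [[2, 4]].
Step i=2: Q has 2 at row 1, column 2; remove that cell from P, ejecting 4. So w(2) = 4. P is now [[2]].
Step i=1: Q has 1 at row 1, column 1; remove that cell from P, ejecting 2. So w(1) = 2. P is now [].

So w = 2 4 7 1 6 5 3.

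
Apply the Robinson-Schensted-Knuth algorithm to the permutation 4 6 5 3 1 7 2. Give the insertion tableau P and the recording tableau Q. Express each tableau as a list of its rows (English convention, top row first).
P = [[1, 2, 7], [3, 5], [4], [6]], Q = [[1, 2, 6], [3, 7], [4], [5]]

Insert each entry of the permutation into P by Schensted row insertion, recording in Q the position of each new cell.

After inserting 4: P = [[4]].
After inserting 6: P = [[4, 6]].
After inserting 5: P = [[4, 5], [6]].
After inserting 3: P = [[3, 5], [4], [6]].
After inserting 1: P = [[1, 5], [3], [4], [6]].
After inserting 7: P = [[1, 5, 7], [3], [4], [6]].
After inserting 2: P = [[1, 2, 7], [3, 5], [4], [6]].

So P = [[1, 2, 7], [3, 5], [4], [6]], Q = [[1, 2, 6], [3, 7], [4], [5]].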